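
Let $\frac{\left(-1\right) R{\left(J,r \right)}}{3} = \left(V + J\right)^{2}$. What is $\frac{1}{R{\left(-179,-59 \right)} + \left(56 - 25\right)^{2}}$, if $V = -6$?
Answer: $- \frac{1}{101714} \approx -9.8315 \cdot 10^{-6}$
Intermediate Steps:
$R{\left(J,r \right)} = - 3 \left(-6 + J\right)^{2}$
$\frac{1}{R{\left(-179,-59 \right)} + \left(56 - 25\right)^{2}} = \frac{1}{- 3 \left(-6 - 179\right)^{2} + \left(56 - 25\right)^{2}} = \frac{1}{- 3 \left(-185\right)^{2} + 31^{2}} = \frac{1}{\left(-3\right) 34225 + 961} = \frac{1}{-102675 + 961} = \frac{1}{-101714} = - \frac{1}{101714}$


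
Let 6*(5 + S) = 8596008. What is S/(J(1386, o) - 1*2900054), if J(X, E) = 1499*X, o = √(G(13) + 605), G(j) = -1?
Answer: -1432663/822440 ≈ -1.7420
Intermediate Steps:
S = 1432663 (S = -5 + (⅙)*8596008 = -5 + 1432668 = 1432663)
o = 2*√151 (o = √(-1 + 605) = √604 = 2*√151 ≈ 24.576)
S/(J(1386, o) - 1*2900054) = 1432663/(1499*1386 - 1*2900054) = 1432663/(2077614 - 2900054) = 1432663/(-822440) = 1432663*(-1/822440) = -1432663/822440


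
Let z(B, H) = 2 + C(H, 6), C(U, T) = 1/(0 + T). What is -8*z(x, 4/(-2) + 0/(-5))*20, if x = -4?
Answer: -1040/3 ≈ -346.67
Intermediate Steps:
C(U, T) = 1/T
z(B, H) = 13/6 (z(B, H) = 2 + 1/6 = 2 + ⅙ = 13/6)
-8*z(x, 4/(-2) + 0/(-5))*20 = -8*13/6*20 = -52/3*20 = -1040/3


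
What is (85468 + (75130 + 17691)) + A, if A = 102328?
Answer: 280617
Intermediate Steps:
(85468 + (75130 + 17691)) + A = (85468 + (75130 + 17691)) + 102328 = (85468 + 92821) + 102328 = 178289 + 102328 = 280617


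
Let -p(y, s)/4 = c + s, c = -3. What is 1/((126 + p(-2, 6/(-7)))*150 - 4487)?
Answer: 7/117091 ≈ 5.9783e-5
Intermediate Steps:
p(y, s) = 12 - 4*s (p(y, s) = -4*(-3 + s) = 12 - 4*s)
1/((126 + p(-2, 6/(-7)))*150 - 4487) = 1/((126 + (12 - 24/(-7)))*150 - 4487) = 1/((126 + (12 - 24*(-1)/7))*150 - 4487) = 1/((126 + (12 - 4*(-6/7)))*150 - 4487) = 1/((126 + (12 + 24/7))*150 - 4487) = 1/((126 + 108/7)*150 - 4487) = 1/((990/7)*150 - 4487) = 1/(148500/7 - 4487) = 1/(117091/7) = 7/117091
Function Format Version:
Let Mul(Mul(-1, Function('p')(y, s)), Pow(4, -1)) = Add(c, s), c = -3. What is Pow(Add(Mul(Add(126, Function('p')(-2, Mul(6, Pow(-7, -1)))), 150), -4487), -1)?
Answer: Rational(7, 117091) ≈ 5.9783e-5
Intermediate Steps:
Function('p')(y, s) = Add(12, Mul(-4, s)) (Function('p')(y, s) = Mul(-4, Add(-3, s)) = Add(12, Mul(-4, s)))
Pow(Add(Mul(Add(126, Function('p')(-2, Mul(6, Pow(-7, -1)))), 150), -4487), -1) = Pow(Add(Mul(Add(126, Add(12, Mul(-4, Mul(6, Pow(-7, -1))))), 150), -4487), -1) = Pow(Add(Mul(Add(126, Add(12, Mul(-4, Mul(6, Rational(-1, 7))))), 150), -4487), -1) = Pow(Add(Mul(Add(126, Add(12, Mul(-4, Rational(-6, 7)))), 150), -4487), -1) = Pow(Add(Mul(Add(126, Add(12, Rational(24, 7))), 150), -4487), -1) = Pow(Add(Mul(Add(126, Rational(108, 7)), 150), -4487), -1) = Pow(Add(Mul(Rational(990, 7), 150), -4487), -1) = Pow(Add(Rational(148500, 7), -4487), -1) = Pow(Rational(117091, 7), -1) = Rational(7, 117091)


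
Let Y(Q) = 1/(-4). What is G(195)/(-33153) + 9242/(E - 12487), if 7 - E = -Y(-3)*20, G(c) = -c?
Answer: -101321817/137971735 ≈ -0.73437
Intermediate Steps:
Y(Q) = -¼
E = 2 (E = 7 - (-1*(-¼))*20 = 7 - 20/4 = 7 - 1*5 = 7 - 5 = 2)
G(195)/(-33153) + 9242/(E - 12487) = -1*195/(-33153) + 9242/(2 - 12487) = -195*(-1/33153) + 9242/(-12485) = 65/11051 + 9242*(-1/12485) = 65/11051 - 9242/12485 = -101321817/137971735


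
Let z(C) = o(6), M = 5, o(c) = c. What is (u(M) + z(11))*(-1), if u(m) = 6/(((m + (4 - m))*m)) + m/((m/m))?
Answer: -113/10 ≈ -11.300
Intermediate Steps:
z(C) = 6
u(m) = m + 3/(2*m) (u(m) = 6/((4*m)) + m/1 = 6*(1/(4*m)) + m*1 = 3/(2*m) + m = m + 3/(2*m))
(u(M) + z(11))*(-1) = ((5 + (3/2)/5) + 6)*(-1) = ((5 + (3/2)*(1/5)) + 6)*(-1) = ((5 + 3/10) + 6)*(-1) = (53/10 + 6)*(-1) = (113/10)*(-1) = -113/10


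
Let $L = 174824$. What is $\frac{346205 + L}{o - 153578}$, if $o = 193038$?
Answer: $\frac{521029}{39460} \approx 13.204$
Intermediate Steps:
$\frac{346205 + L}{o - 153578} = \frac{346205 + 174824}{193038 - 153578} = \frac{521029}{39460}$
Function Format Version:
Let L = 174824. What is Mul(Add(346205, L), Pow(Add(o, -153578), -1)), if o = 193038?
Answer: Rational(521029, 39460) ≈ 13.204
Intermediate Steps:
Mul(Add(346205, L), Pow(Add(o, -153578), -1)) = Mul(Add(346205, 174824), Pow(Add(193038, -153578), -1)) = Mul(521029, Pow(39460, -1)) = Mul(521029, Rational(1, 39460)) = Rational(521029, 39460)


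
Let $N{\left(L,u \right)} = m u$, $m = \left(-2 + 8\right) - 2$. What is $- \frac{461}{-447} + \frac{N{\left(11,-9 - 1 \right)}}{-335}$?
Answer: $\frac{34463}{29949} \approx 1.1507$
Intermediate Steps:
$m = 4$ ($m = 6 - 2 = 4$)
$N{\left(L,u \right)} = 4 u$
$- \frac{461}{-447} + \frac{N{\left(11,-9 - 1 \right)}}{-335} = - \frac{461}{-447} + \frac{4 \left(-9 - 1\right)}{-335} = \left(-461\right) \left(- \frac{1}{447}\right) + 4 \left(-10\right) \left(- \frac{1}{335}\right) = \frac{461}{447} - - \frac{8}{67} = \frac{461}{447} + \frac{8}{67} = \frac{34463}{29949}$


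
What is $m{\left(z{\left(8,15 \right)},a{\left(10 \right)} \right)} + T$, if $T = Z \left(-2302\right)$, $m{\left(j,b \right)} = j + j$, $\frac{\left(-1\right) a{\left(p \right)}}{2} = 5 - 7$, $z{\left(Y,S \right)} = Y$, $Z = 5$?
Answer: $-11494$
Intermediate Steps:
$a{\left(p \right)} = 4$ ($a{\left(p \right)} = - 2 \left(5 - 7\right) = \left(-2\right) \left(-2\right) = 4$)
$m{\left(j,b \right)} = 2 j$
$T = -11510$ ($T = 5 \left(-2302\right) = -11510$)
$m{\left(z{\left(8,15 \right)},a{\left(10 \right)} \right)} + T = 2 \cdot 8 - 11510 = 16 - 11510 = -11494$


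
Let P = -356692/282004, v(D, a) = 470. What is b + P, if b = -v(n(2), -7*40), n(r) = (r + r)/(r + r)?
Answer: -33224643/70501 ≈ -471.26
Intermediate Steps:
n(r) = 1 (n(r) = (2*r)/((2*r)) = (2*r)*(1/(2*r)) = 1)
P = -89173/70501 (P = -356692*1/282004 = -89173/70501 ≈ -1.2648)
b = -470 (b = -1*470 = -470)
b + P = -470 - 89173/70501 = -33224643/70501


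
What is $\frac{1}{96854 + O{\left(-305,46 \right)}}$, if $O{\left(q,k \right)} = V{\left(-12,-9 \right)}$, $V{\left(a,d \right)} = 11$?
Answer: $\frac{1}{96865} \approx 1.0324 \cdot 10^{-5}$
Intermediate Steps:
$O{\left(q,k \right)} = 11$
$\frac{1}{96854 + O{\left(-305,46 \right)}} = \frac{1}{96854 + 11} = \frac{1}{96865}$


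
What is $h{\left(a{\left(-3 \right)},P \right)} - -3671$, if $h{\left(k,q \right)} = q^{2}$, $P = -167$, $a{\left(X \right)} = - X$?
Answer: $31560$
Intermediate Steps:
$h{\left(a{\left(-3 \right)},P \right)} - -3671 = \left(-167\right)^{2} - -3671 = 27889 + 3671 = 31560$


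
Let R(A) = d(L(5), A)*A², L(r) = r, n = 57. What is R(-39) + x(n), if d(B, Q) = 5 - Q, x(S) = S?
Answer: 66981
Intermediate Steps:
R(A) = A²*(5 - A) (R(A) = (5 - A)*A² = A²*(5 - A))
R(-39) + x(n) = (-39)²*(5 - 1*(-39)) + 57 = 1521*(5 + 39) + 57 = 1521*44 + 57 = 66924 + 57 = 66981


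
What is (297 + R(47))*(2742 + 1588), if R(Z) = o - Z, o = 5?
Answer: 1104150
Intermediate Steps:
R(Z) = 5 - Z
(297 + R(47))*(2742 + 1588) = (297 + (5 - 1*47))*(2742 + 1588) = (297 + (5 - 47))*4330 = (297 - 42)*4330 = 255*4330 = 1104150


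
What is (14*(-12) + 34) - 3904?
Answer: -4038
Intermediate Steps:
(14*(-12) + 34) - 3904 = (-168 + 34) - 3904 = -134 - 3904 = -4038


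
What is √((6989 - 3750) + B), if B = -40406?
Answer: I*√37167 ≈ 192.79*I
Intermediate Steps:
√((6989 - 3750) + B) = √((6989 - 3750) - 40406) = √(3239 - 40406) = √(-37167) = I*√37167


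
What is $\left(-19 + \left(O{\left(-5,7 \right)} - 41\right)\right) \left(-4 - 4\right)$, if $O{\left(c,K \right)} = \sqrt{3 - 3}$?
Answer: $480$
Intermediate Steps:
$O{\left(c,K \right)} = 0$ ($O{\left(c,K \right)} = \sqrt{0} = 0$)
$\left(-19 + \left(O{\left(-5,7 \right)} - 41\right)\right) \left(-4 - 4\right) = \left(-19 + \left(0 - 41\right)\right) \left(-4 - 4\right) = \left(-19 - 41\right) \left(-8\right) = \left(-60\right) \left(-8\right) = 480$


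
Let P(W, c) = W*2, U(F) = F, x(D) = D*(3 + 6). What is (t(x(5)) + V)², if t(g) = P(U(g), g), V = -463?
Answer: 139129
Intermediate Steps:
x(D) = 9*D (x(D) = D*9 = 9*D)
P(W, c) = 2*W
t(g) = 2*g
(t(x(5)) + V)² = (2*(9*5) - 463)² = (2*45 - 463)² = (90 - 463)² = (-373)² = 139129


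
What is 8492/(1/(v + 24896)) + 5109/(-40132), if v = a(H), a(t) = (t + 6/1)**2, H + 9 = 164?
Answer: 17318481566139/40132 ≈ 4.3154e+8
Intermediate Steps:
H = 155 (H = -9 + 164 = 155)
a(t) = (6 + t)**2 (a(t) = (t + 6*1)**2 = (t + 6)**2 = (6 + t)**2)
v = 25921 (v = (6 + 155)**2 = 161**2 = 25921)
8492/(1/(v + 24896)) + 5109/(-40132) = 8492/(1/(25921 + 24896)) + 5109/(-40132) = 8492/(1/50817) + 5109*(-1/40132) = 8492/(1/50817) - 5109/40132 = 8492*50817 - 5109/40132 = 431537964 - 5109/40132 = 17318481566139/40132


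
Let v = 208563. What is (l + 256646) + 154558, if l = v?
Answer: 619767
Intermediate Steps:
l = 208563
(l + 256646) + 154558 = (208563 + 256646) + 154558 = 465209 + 154558 = 619767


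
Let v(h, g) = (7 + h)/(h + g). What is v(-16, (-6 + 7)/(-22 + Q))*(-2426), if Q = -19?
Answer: -99466/73 ≈ -1362.5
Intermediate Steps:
v(h, g) = (7 + h)/(g + h)
v(-16, (-6 + 7)/(-22 + Q))*(-2426) = ((7 - 16)/((-6 + 7)/(-22 - 19) - 16))*(-2426) = (-9/(1/(-41) - 16))*(-2426) = (-9/(1*(-1/41) - 16))*(-2426) = (-9/(-1/41 - 16))*(-2426) = (-9/(-657/41))*(-2426) = -41/657*(-9)*(-2426) = (41/73)*(-2426) = -99466/73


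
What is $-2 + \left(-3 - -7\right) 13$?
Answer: $50$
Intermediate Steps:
$-2 + \left(-3 - -7\right) 13 = -2 + \left(-3 + 7\right) 13 = -2 + 4 \cdot 13 = -2 + 52 = 50$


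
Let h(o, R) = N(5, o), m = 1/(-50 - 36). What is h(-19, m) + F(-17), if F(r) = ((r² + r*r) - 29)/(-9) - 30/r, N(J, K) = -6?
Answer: -1109/17 ≈ -65.235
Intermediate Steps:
m = -1/86 (m = 1/(-86) = -1/86 ≈ -0.011628)
h(o, R) = -6
F(r) = 29/9 - 30/r - 2*r²/9 (F(r) = ((r² + r²) - 29)*(-⅑) - 30/r = (2*r² - 29)*(-⅑) - 30/r = (-29 + 2*r²)*(-⅑) - 30/r = (29/9 - 2*r²/9) - 30/r = 29/9 - 30/r - 2*r²/9)
h(-19, m) + F(-17) = -6 + (⅑)*(-270 - 2*(-17)³ + 29*(-17))/(-17) = -6 + (⅑)*(-1/17)*(-270 - 2*(-4913) - 493) = -6 + (⅑)*(-1/17)*(-270 + 9826 - 493) = -6 + (⅑)*(-1/17)*9063 = -6 - 1007/17 = -1109/17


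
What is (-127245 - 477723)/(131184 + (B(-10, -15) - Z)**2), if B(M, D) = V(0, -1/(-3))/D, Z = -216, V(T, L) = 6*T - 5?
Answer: -5444712/1601857 ≈ -3.3990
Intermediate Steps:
V(T, L) = -5 + 6*T
B(M, D) = -5/D (B(M, D) = (-5 + 6*0)/D = (-5 + 0)/D = -5/D)
(-127245 - 477723)/(131184 + (B(-10, -15) - Z)**2) = (-127245 - 477723)/(131184 + (-5/(-15) - 1*(-216))**2) = -604968/(131184 + (-5*(-1/15) + 216)**2) = -604968/(131184 + (1/3 + 216)**2) = -604968/(131184 + (649/3)**2) = -604968/(131184 + 421201/9) = -604968/1601857/9 = -604968*9/1601857 = -5444712/1601857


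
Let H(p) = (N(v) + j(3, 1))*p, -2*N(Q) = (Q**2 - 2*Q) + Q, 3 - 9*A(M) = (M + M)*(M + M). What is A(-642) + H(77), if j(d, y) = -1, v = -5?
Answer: -553247/3 ≈ -1.8442e+5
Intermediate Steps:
A(M) = 1/3 - 4*M**2/9 (A(M) = 1/3 - (M + M)*(M + M)/9 = 1/3 - 2*M*2*M/9 = 1/3 - 4*M**2/9)
N(Q) = Q/2 - Q**2/2 (N(Q) = -((Q**2 - 2*Q) + Q)/2 = -(Q**2 - Q)/2 = Q/2 - Q**2/2)
H(p) = -16*p (H(p) = ((1/2)*(-5)*(1 - 1*(-5)) - 1)*p = ((1/2)*(-5)*(1 + 5) - 1)*p = ((1/2)*(-5)*6 - 1)*p = (-15 - 1)*p = -16*p)
A(-642) + H(77) = (1/3 - 4/9*(-642)**2) - 16*77 = (1/3 - 4/9*412164) - 1232 = (1/3 - 183184) - 1232 = -549551/3 - 1232 = -553247/3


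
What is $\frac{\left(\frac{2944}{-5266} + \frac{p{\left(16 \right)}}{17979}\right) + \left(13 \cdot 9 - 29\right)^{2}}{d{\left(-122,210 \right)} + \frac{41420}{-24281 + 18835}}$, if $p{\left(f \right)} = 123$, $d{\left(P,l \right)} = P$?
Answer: $- \frac{332718655378739}{5568862373204} \approx -59.746$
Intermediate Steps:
$\frac{\left(\frac{2944}{-5266} + \frac{p{\left(16 \right)}}{17979}\right) + \left(13 \cdot 9 - 29\right)^{2}}{d{\left(-122,210 \right)} + \frac{41420}{-24281 + 18835}} = \frac{\left(\frac{2944}{-5266} + \frac{123}{17979}\right) + \left(13 \cdot 9 - 29\right)^{2}}{-122 + \frac{41420}{-24281 + 18835}} = \frac{\left(2944 \left(- \frac{1}{5266}\right) + 123 \cdot \frac{1}{17979}\right) + \left(117 - 29\right)^{2}}{-122 + \frac{41420}{-5446}} = \frac{\left(- \frac{1472}{2633} + \frac{41}{5993}\right) + 88^{2}}{-122 + 41420 \left(- \frac{1}{5446}\right)} = \frac{- \frac{8713743}{15779569} + 7744}{-122 - \frac{20710}{2723}} = \frac{122188268593}{15779569 \left(- \frac{352916}{2723}\right)} = \frac{122188268593}{15779569} \left(- \frac{2723}{352916}\right) = - \frac{332718655378739}{5568862373204}$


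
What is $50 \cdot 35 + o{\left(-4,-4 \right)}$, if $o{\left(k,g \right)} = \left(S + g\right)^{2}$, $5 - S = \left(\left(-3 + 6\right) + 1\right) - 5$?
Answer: $1754$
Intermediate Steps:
$S = 6$ ($S = 5 - \left(\left(\left(-3 + 6\right) + 1\right) - 5\right) = 5 - \left(\left(3 + 1\right) - 5\right) = 5 - \left(4 - 5\right) = 5 - -1 = 5 + 1 = 6$)
$o{\left(k,g \right)} = \left(6 + g\right)^{2}$
$50 \cdot 35 + o{\left(-4,-4 \right)} = 50 \cdot 35 + \left(6 - 4\right)^{2} = 1750 + 2^{2} = 1750 + 4 = 1754$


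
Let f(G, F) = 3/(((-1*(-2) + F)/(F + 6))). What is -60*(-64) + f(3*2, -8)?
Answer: 3841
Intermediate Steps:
f(G, F) = 3*(6 + F)/(2 + F) (f(G, F) = 3/(((2 + F)/(6 + F))) = 3*((6 + F)/(2 + F)) = 3*(6 + F)/(2 + F))
-60*(-64) + f(3*2, -8) = -60*(-64) + 3*(6 - 8)/(2 - 8) = 3840 + 3*(-2)/(-6) = 3840 + 3*(-⅙)*(-2) = 3840 + 1 = 3841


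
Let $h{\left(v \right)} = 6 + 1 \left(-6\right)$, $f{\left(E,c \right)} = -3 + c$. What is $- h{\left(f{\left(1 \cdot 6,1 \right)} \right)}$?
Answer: $0$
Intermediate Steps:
$h{\left(v \right)} = 0$ ($h{\left(v \right)} = 6 - 6 = 0$)
$- h{\left(f{\left(1 \cdot 6,1 \right)} \right)} = \left(-1\right) 0 = 0$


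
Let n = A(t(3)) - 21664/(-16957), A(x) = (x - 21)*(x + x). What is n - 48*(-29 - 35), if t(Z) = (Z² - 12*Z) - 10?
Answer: 124893012/16957 ≈ 7365.3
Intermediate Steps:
t(Z) = -10 + Z² - 12*Z
A(x) = 2*x*(-21 + x) (A(x) = (-21 + x)*(2*x) = 2*x*(-21 + x))
n = 72801108/16957 (n = 2*(-10 + 3² - 12*3)*(-21 + (-10 + 3² - 12*3)) - 21664/(-16957) = 2*(-10 + 9 - 36)*(-21 + (-10 + 9 - 36)) - 21664*(-1)/16957 = 2*(-37)*(-21 - 37) - 1*(-21664/16957) = 2*(-37)*(-58) + 21664/16957 = 4292 + 21664/16957 = 72801108/16957 ≈ 4293.3)
n - 48*(-29 - 35) = 72801108/16957 - 48*(-29 - 35) = 72801108/16957 - 48*(-64) = 72801108/16957 + 3072 = 124893012/16957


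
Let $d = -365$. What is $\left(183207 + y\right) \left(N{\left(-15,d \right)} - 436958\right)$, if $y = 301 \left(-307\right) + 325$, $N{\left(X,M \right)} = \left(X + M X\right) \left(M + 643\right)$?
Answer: $98499017250$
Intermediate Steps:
$N{\left(X,M \right)} = \left(643 + M\right) \left(X + M X\right)$ ($N{\left(X,M \right)} = \left(X + M X\right) \left(643 + M\right) = \left(643 + M\right) \left(X + M X\right)$)
$y = -92082$ ($y = -92407 + 325 = -92082$)
$\left(183207 + y\right) \left(N{\left(-15,d \right)} - 436958\right) = \left(183207 - 92082\right) \left(- 15 \left(643 + \left(-365\right)^{2} + 644 \left(-365\right)\right) - 436958\right) = 91125 \left(- 15 \left(643 + 133225 - 235060\right) - 436958\right) = 91125 \left(\left(-15\right) \left(-101192\right) - 436958\right) = 91125 \left(1517880 - 436958\right) = 91125 \cdot 1080922 = 98499017250$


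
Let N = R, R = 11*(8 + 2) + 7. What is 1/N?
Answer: 1/117 ≈ 0.0085470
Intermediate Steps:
R = 117 (R = 11*10 + 7 = 110 + 7 = 117)
N = 117
1/N = 1/117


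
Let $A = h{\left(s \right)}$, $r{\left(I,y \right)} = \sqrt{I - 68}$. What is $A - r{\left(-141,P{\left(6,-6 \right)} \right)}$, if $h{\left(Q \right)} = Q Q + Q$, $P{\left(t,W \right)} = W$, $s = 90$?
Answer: $8190 - i \sqrt{209} \approx 8190.0 - 14.457 i$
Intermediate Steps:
$h{\left(Q \right)} = Q + Q^{2}$ ($h{\left(Q \right)} = Q^{2} + Q = Q + Q^{2}$)
$r{\left(I,y \right)} = \sqrt{-68 + I}$
$A = 8190$ ($A = 90 \left(1 + 90\right) = 90 \cdot 91 = 8190$)
$A - r{\left(-141,P{\left(6,-6 \right)} \right)} = 8190 - \sqrt{-68 - 141} = 8190 - \sqrt{-209} = 8190 - i \sqrt{209}$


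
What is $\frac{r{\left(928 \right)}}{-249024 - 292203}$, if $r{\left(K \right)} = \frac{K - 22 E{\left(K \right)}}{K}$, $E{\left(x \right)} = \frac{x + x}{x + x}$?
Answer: $- \frac{151}{83709776} \approx -1.8039 \cdot 10^{-6}$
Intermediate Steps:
$E{\left(x \right)} = 1$ ($E{\left(x \right)} = \frac{2 x}{2 x} = 2 x \frac{1}{2 x} = 1$)
$r{\left(K \right)} = \frac{-22 + K}{K}$ ($r{\left(K \right)} = \frac{K - 22}{K} = \frac{-22 + K}{K}$)
$\frac{r{\left(928 \right)}}{-249024 - 292203} = \frac{\frac{1}{928} \left(-22 + 928\right)}{-249024 - 292203} = \frac{\frac{1}{928} \cdot 906}{-249024 + \left(-939986 + 647783\right)} = \frac{453}{464 \left(-249024 - 292203\right)} = \frac{453}{464 \left(-541227\right)} = \frac{453}{464} \left(- \frac{1}{541227}\right) = - \frac{151}{83709776}$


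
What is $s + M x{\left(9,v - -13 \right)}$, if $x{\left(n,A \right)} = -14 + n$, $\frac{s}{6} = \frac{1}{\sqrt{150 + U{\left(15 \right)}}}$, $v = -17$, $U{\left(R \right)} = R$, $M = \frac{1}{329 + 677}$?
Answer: $- \frac{5}{1006} + \frac{2 \sqrt{165}}{55} \approx 0.46213$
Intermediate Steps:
$M = \frac{1}{1006} \approx 0.00099404$
$s = \frac{2 \sqrt{165}}{55}$ ($s = \frac{6}{\sqrt{150 + 15}} = \frac{6}{\sqrt{165}} = 6 \frac{\sqrt{165}}{165} = \frac{2 \sqrt{165}}{55} \approx 0.4671$)
$s + M x{\left(9,v - -13 \right)} = \frac{2 \sqrt{165}}{55} + \frac{-14 + 9}{1006} = \frac{2 \sqrt{165}}{55} + \frac{1}{1006} \left(-5\right) = \frac{2 \sqrt{165}}{55} - \frac{5}{1006} = - \frac{5}{1006} + \frac{2 \sqrt{165}}{55}$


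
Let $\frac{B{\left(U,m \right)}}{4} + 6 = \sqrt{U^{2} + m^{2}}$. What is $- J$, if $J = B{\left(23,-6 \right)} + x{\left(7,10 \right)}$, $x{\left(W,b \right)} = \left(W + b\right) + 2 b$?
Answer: $-13 - 4 \sqrt{565} \approx -108.08$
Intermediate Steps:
$B{\left(U,m \right)} = -24 + 4 \sqrt{U^{2} + m^{2}}$
$x{\left(W,b \right)} = W + 3 b$
$J = 13 + 4 \sqrt{565}$ ($J = \left(-24 + 4 \sqrt{23^{2} + \left(-6\right)^{2}}\right) + \left(7 + 3 \cdot 10\right) = \left(-24 + 4 \sqrt{529 + 36}\right) + \left(7 + 30\right) = \left(-24 + 4 \sqrt{565}\right) + 37 = 13 + 4 \sqrt{565} \approx 108.08$)
$- J = - (13 + 4 \sqrt{565}) = -13 - 4 \sqrt{565}$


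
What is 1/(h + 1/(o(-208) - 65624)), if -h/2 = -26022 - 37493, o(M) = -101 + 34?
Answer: 65691/8344727729 ≈ 7.8721e-6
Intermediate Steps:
o(M) = -67
h = 127030 (h = -2*(-26022 - 37493) = -2*(-63515) = 127030)
1/(h + 1/(o(-208) - 65624)) = 1/(127030 + 1/(-67 - 65624)) = 1/(127030 + 1/(-65691)) = 1/(127030 - 1/65691) = 1/(8344727729/65691) = 65691/8344727729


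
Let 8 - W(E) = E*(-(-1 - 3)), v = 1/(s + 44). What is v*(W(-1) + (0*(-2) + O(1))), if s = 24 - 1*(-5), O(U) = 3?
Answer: 15/73 ≈ 0.20548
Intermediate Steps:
s = 29 (s = 24 + 5 = 29)
v = 1/73 (v = 1/(29 + 44) = 1/73 ≈ 0.013699)
W(E) = 8 - 4*E (W(E) = 8 - E*(-(-1 - 3)) = 8 - E*(-1*(-4)) = 8 - E*4 = 8 - 4*E)
v*(W(-1) + (0*(-2) + O(1))) = ((8 - 4*(-1)) + (0*(-2) + 3))/73 = ((8 + 4) + (0 + 3))/73 = (12 + 3)/73 = (1/73)*15 = 15/73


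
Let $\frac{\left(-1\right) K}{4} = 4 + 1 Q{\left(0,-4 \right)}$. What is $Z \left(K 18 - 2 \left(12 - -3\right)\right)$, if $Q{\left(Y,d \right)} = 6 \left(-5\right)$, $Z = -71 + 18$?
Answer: $-97626$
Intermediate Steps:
$Z = -53$
$Q{\left(Y,d \right)} = -30$
$K = 104$ ($K = - 4 \left(4 + 1 \left(-30\right)\right) = - 4 \left(4 - 30\right) = \left(-4\right) \left(-26\right) = 104$)
$Z \left(K 18 - 2 \left(12 - -3\right)\right) = - 53 \left(104 \cdot 18 - 2 \left(12 - -3\right)\right) = - 53 \left(1872 - 2 \left(12 + 3\right)\right) = - 53 \left(1872 - 30\right) = \left(-53\right) 1842 = -97626$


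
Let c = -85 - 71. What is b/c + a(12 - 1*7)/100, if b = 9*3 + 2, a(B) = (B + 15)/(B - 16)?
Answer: -1751/8580 ≈ -0.20408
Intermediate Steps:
a(B) = (15 + B)/(-16 + B)
c = -156
b = 29 (b = 27 + 2 = 29)
b/c + a(12 - 1*7)/100 = 29/(-156) + ((15 + (12 - 1*7))/(-16 + (12 - 1*7)))/100 = 29*(-1/156) + ((15 + (12 - 7))/(-16 + (12 - 7)))*(1/100) = -29/156 + ((15 + 5)/(-16 + 5))*(1/100) = -29/156 + (20/(-11))*(1/100) = -29/156 - 1/11*20*(1/100) = -29/156 - 20/11*1/100 = -29/156 - 1/55 = -1751/8580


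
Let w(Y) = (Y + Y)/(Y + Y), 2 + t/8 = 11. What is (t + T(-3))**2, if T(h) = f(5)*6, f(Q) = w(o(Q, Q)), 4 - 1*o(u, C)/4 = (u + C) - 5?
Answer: 6084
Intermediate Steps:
o(u, C) = 36 - 4*C - 4*u (o(u, C) = 16 - 4*((u + C) - 5) = 16 - 4*((C + u) - 5) = 16 - 4*(-5 + C + u) = 16 + (20 - 4*C - 4*u) = 36 - 4*C - 4*u)
t = 72 (t = -16 + 8*11 = -16 + 88 = 72)
w(Y) = 1 (w(Y) = (2*Y)/((2*Y)) = (2*Y)*(1/(2*Y)) = 1)
f(Q) = 1
T(h) = 6 (T(h) = 1*6 = 6)
(t + T(-3))**2 = (72 + 6)**2 = 78**2 = 6084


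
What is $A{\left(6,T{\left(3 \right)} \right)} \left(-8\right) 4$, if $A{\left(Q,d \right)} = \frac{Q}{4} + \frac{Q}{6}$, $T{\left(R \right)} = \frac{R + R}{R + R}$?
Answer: $-80$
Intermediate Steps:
$T{\left(R \right)} = 1$ ($T{\left(R \right)} = \frac{2 R}{2 R} = 2 R \frac{1}{2 R} = 1$)
$A{\left(Q,d \right)} = \frac{5 Q}{12}$ ($A{\left(Q,d \right)} = Q \frac{1}{4} + Q \frac{1}{6} = \frac{Q}{4} + \frac{Q}{6} = \frac{5 Q}{12}$)
$A{\left(6,T{\left(3 \right)} \right)} \left(-8\right) 4 = \frac{5}{12} \cdot 6 \left(-8\right) 4 = \frac{5}{2} \left(-8\right) 4 = \left(-20\right) 4 = -80$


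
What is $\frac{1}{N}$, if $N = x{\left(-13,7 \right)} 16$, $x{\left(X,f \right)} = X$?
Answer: $- \frac{1}{208} \approx -0.0048077$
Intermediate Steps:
$N = -208$ ($N = \left(-13\right) 16 = -208$)
$\frac{1}{N} = \frac{1}{-208} = - \frac{1}{208}$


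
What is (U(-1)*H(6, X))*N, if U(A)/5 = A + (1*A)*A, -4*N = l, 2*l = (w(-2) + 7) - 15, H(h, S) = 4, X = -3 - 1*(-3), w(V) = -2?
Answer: 0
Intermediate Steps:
X = 0 (X = -3 + 3 = 0)
l = -5 (l = ((-2 + 7) - 15)/2 = (5 - 15)/2 = (1/2)*(-10) = -5)
N = 5/4 (N = -1/4*(-5) = 5/4 ≈ 1.2500)
U(A) = 5*A + 5*A**2 (U(A) = 5*(A + (1*A)*A) = 5*(A + A*A) = 5*(A + A**2) = 5*A + 5*A**2)
(U(-1)*H(6, X))*N = ((5*(-1)*(1 - 1))*4)*(5/4) = ((5*(-1)*0)*4)*(5/4) = (0*4)*(5/4) = 0*(5/4) = 0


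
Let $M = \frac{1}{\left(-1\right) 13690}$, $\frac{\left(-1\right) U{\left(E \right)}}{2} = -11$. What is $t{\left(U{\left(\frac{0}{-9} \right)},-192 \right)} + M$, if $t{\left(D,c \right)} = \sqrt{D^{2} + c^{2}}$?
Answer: $- \frac{1}{13690} + 2 \sqrt{9337} \approx 193.26$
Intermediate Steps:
$U{\left(E \right)} = 22$ ($U{\left(E \right)} = \left(-2\right) \left(-11\right) = 22$)
$M = - \frac{1}{13690}$ ($M = \frac{1}{-13690} = - \frac{1}{13690} \approx -7.3046 \cdot 10^{-5}$)
$t{\left(U{\left(\frac{0}{-9} \right)},-192 \right)} + M = \sqrt{22^{2} + \left(-192\right)^{2}} - \frac{1}{13690} = \sqrt{484 + 36864} - \frac{1}{13690} = \sqrt{37348} - \frac{1}{13690} = 2 \sqrt{9337} - \frac{1}{13690} = - \frac{1}{13690} + 2 \sqrt{9337}$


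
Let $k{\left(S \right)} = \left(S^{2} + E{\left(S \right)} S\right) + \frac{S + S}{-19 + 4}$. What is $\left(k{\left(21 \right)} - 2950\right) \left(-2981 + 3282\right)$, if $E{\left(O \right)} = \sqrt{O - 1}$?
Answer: $- \frac{3780259}{5} + 12642 \sqrt{5} \approx -7.2778 \cdot 10^{5}$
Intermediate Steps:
$E{\left(O \right)} = \sqrt{-1 + O}$
$k{\left(S \right)} = S^{2} - \frac{2 S}{15} + S \sqrt{-1 + S}$ ($k{\left(S \right)} = \left(S^{2} + \sqrt{-1 + S} S\right) + \frac{S + S}{-19 + 4} = \left(S^{2} + S \sqrt{-1 + S}\right) + \frac{2 S}{-15} = \left(S^{2} + S \sqrt{-1 + S}\right) + 2 S \left(- \frac{1}{15}\right) = \left(S^{2} + S \sqrt{-1 + S}\right) - \frac{2 S}{15} = S^{2} - \frac{2 S}{15} + S \sqrt{-1 + S}$)
$\left(k{\left(21 \right)} - 2950\right) \left(-2981 + 3282\right) = \left(\frac{1}{15} \cdot 21 \left(-2 + 15 \cdot 21 + 15 \sqrt{-1 + 21}\right) - 2950\right) \left(-2981 + 3282\right) = \left(\frac{1}{15} \cdot 21 \left(-2 + 315 + 15 \sqrt{20}\right) - 2950\right) 301 = \left(\frac{1}{15} \cdot 21 \left(-2 + 315 + 15 \cdot 2 \sqrt{5}\right) - 2950\right) 301 = \left(\frac{1}{15} \cdot 21 \left(-2 + 315 + 30 \sqrt{5}\right) - 2950\right) 301 = \left(\frac{1}{15} \cdot 21 \left(313 + 30 \sqrt{5}\right) - 2950\right) 301 = \left(\left(\frac{2191}{5} + 42 \sqrt{5}\right) - 2950\right) 301 = \left(- \frac{12559}{5} + 42 \sqrt{5}\right) 301 = - \frac{3780259}{5} + 12642 \sqrt{5}$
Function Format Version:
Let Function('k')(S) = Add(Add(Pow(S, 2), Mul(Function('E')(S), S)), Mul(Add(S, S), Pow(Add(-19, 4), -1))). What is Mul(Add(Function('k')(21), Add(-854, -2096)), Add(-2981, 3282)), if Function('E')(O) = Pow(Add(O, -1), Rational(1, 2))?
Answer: Add(Rational(-3780259, 5), Mul(12642, Pow(5, Rational(1, 2)))) ≈ -7.2778e+5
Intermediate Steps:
Function('E')(O) = Pow(Add(-1, O), Rational(1, 2))
Function('k')(S) = Add(Pow(S, 2), Mul(Rational(-2, 15), S), Mul(S, Pow(Add(-1, S), Rational(1, 2)))) (Function('k')(S) = Add(Add(Pow(S, 2), Mul(Pow(Add(-1, S), Rational(1, 2)), S)), Mul(Add(S, S), Pow(Add(-19, 4), -1))) = Add(Add(Pow(S, 2), Mul(S, Pow(Add(-1, S), Rational(1, 2)))), Mul(Mul(2, S), Pow(-15, -1))) = Add(Add(Pow(S, 2), Mul(S, Pow(Add(-1, S), Rational(1, 2)))), Mul(Mul(2, S), Rational(-1, 15))) = Add(Add(Pow(S, 2), Mul(S, Pow(Add(-1, S), Rational(1, 2)))), Mul(Rational(-2, 15), S)) = Add(Pow(S, 2), Mul(Rational(-2, 15), S), Mul(S, Pow(Add(-1, S), Rational(1, 2)))))
Mul(Add(Function('k')(21), Add(-854, -2096)), Add(-2981, 3282)) = Mul(Add(Mul(Rational(1, 15), 21, Add(-2, Mul(15, 21), Mul(15, Pow(Add(-1, 21), Rational(1, 2))))), Add(-854, -2096)), Add(-2981, 3282)) = Mul(Add(Mul(Rational(1, 15), 21, Add(-2, 315, Mul(15, Pow(20, Rational(1, 2))))), -2950), 301) = Mul(Add(Mul(Rational(1, 15), 21, Add(-2, 315, Mul(15, Mul(2, Pow(5, Rational(1, 2)))))), -2950), 301) = Mul(Add(Mul(Rational(1, 15), 21, Add(-2, 315, Mul(30, Pow(5, Rational(1, 2))))), -2950), 301) = Mul(Add(Mul(Rational(1, 15), 21, Add(313, Mul(30, Pow(5, Rational(1, 2))))), -2950), 301) = Mul(Add(Add(Rational(2191, 5), Mul(42, Pow(5, Rational(1, 2)))), -2950), 301) = Mul(Add(Rational(-12559, 5), Mul(42, Pow(5, Rational(1, 2)))), 301) = Add(Rational(-3780259, 5), Mul(12642, Pow(5, Rational(1, 2))))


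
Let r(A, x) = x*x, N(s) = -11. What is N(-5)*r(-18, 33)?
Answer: -11979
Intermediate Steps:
r(A, x) = x²
N(-5)*r(-18, 33) = -11*33² = -11*1089 = -11979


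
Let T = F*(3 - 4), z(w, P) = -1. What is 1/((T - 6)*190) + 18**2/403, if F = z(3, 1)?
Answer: 307397/382850 ≈ 0.80292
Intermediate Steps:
F = -1
T = 1 (T = -(3 - 4) = -1*(-1) = 1)
1/((T - 6)*190) + 18**2/403 = 1/((1 - 6)*190) + 18**2/403 = (1/190)/(-5) + 324*(1/403) = -1/5*1/190 + 324/403 = -1/950 + 324/403 = 307397/382850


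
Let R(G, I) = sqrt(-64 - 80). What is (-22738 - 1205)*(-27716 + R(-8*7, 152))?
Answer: 663604188 - 287316*I ≈ 6.636e+8 - 2.8732e+5*I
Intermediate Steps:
R(G, I) = 12*I (R(G, I) = sqrt(-144) = 12*I)
(-22738 - 1205)*(-27716 + R(-8*7, 152)) = (-22738 - 1205)*(-27716 + 12*I) = -23943*(-27716 + 12*I) = 663604188 - 287316*I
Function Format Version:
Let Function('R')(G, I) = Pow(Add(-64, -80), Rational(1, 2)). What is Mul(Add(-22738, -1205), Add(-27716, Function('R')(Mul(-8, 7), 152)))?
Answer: Add(663604188, Mul(-287316, I)) ≈ Add(6.6360e+8, Mul(-2.8732e+5, I))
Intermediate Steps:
Function('R')(G, I) = Mul(12, I) (Function('R')(G, I) = Pow(-144, Rational(1, 2)) = Mul(12, I))
Mul(Add(-22738, -1205), Add(-27716, Function('R')(Mul(-8, 7), 152))) = Mul(Add(-22738, -1205), Add(-27716, Mul(12, I))) = Mul(-23943, Add(-27716, Mul(12, I))) = Add(663604188, Mul(-287316, I))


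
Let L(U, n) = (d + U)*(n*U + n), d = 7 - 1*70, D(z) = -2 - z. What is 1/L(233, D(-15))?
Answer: 1/517140 ≈ 1.9337e-6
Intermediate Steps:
d = -63 (d = 7 - 70 = -63)
L(U, n) = (-63 + U)*(n + U*n) (L(U, n) = (-63 + U)*(n*U + n) = (-63 + U)*(U*n + n) = (-63 + U)*(n + U*n))
1/L(233, D(-15)) = 1/((-2 - 1*(-15))*(-63 + 233² - 62*233)) = 1/((-2 + 15)*(-63 + 54289 - 14446)) = 1/(13*39780) = 1/517140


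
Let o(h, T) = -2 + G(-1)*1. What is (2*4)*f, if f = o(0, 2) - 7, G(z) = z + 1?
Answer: -72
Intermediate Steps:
G(z) = 1 + z
o(h, T) = -2 (o(h, T) = -2 + (1 - 1)*1 = -2 + 0*1 = -2 + 0 = -2)
f = -9 (f = -2 - 7 = -9)
(2*4)*f = (2*4)*(-9) = 8*(-9) = -72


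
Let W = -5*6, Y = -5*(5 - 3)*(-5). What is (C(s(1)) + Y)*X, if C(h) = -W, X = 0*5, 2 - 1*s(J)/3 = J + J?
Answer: 0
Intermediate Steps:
s(J) = 6 - 6*J (s(J) = 6 - 3*(J + J) = 6 - 6*J)
X = 0
Y = 50 (Y = -5*2*(-5) = -10*(-5) = 50)
W = -30
C(h) = 30 (C(h) = -1*(-30) = 30)
(C(s(1)) + Y)*X = (30 + 50)*0 = 80*0 = 0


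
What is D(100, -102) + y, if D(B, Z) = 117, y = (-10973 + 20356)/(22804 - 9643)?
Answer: 1549220/13161 ≈ 117.71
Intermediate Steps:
y = 9383/13161 ≈ 0.71294
D(100, -102) + y = 117 + 9383/13161 = 1549220/13161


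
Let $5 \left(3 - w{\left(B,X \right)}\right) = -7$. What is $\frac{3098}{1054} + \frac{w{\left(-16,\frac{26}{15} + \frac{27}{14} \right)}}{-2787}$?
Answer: $\frac{21573721}{7343745} \approx 2.9377$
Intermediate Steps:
$w{\left(B,X \right)} = \frac{22}{5}$ ($w{\left(B,X \right)} = 3 - - \frac{7}{5} = 3 + \frac{7}{5} = \frac{22}{5}$)
$\frac{3098}{1054} + \frac{w{\left(-16,\frac{26}{15} + \frac{27}{14} \right)}}{-2787} = \frac{3098}{1054} + \frac{22}{5 \left(-2787\right)} = 3098 \cdot \frac{1}{1054} + \frac{22}{5} \left(- \frac{1}{2787}\right) = \frac{1549}{527} - \frac{22}{13935} = \frac{21573721}{7343745}$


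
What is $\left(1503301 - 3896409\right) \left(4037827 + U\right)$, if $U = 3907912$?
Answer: $-19015011566812$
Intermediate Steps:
$\left(1503301 - 3896409\right) \left(4037827 + U\right) = \left(1503301 - 3896409\right) \left(4037827 + 3907912\right) = \left(-2393108\right) 7945739 = -19015011566812$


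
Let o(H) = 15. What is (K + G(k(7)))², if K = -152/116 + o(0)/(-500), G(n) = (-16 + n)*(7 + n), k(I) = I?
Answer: 136372888369/8410000 ≈ 16216.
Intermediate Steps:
K = -3887/2900 (K = -152/116 + 15/(-500) = -152*1/116 + 15*(-1/500) = -38/29 - 3/100 = -3887/2900 ≈ -1.3403)
(K + G(k(7)))² = (-3887/2900 + (-112 + 7² - 9*7))² = (-3887/2900 + (-112 + 49 - 63))² = (-3887/2900 - 126)² = (-369287/2900)² = 136372888369/8410000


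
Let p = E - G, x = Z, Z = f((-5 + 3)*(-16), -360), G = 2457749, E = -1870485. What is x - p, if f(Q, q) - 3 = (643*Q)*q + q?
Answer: -3079483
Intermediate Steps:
f(Q, q) = 3 + q + 643*Q*q (f(Q, q) = 3 + ((643*Q)*q + q) = 3 + (643*Q*q + q) = 3 + (q + 643*Q*q) = 3 + q + 643*Q*q)
Z = -7407717 (Z = 3 - 360 + 643*((-5 + 3)*(-16))*(-360) = 3 - 360 + 643*(-2*(-16))*(-360) = 3 - 360 + 643*32*(-360) = 3 - 360 - 7407360 = -7407717)
x = -7407717
p = -4328234 (p = -1870485 - 1*2457749 = -1870485 - 2457749 = -4328234)
x - p = -7407717 - 1*(-4328234) = -7407717 + 4328234 = -3079483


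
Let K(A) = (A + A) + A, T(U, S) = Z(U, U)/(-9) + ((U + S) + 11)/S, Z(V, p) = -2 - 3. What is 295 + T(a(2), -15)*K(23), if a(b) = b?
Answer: 5138/15 ≈ 342.53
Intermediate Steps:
Z(V, p) = -5
T(U, S) = 5/9 + (11 + S + U)/S (T(U, S) = -5/(-9) + ((U + S) + 11)/S = -5*(-⅑) + ((S + U) + 11)/S = 5/9 + (11 + S + U)/S)
K(A) = 3*A (K(A) = 2*A + A = 3*A)
295 + T(a(2), -15)*K(23) = 295 + ((11 + 2 + (14/9)*(-15))/(-15))*(3*23) = 295 - (11 + 2 - 70/3)/15*69 = 295 - 1/15*(-31/3)*69 = 295 + (31/45)*69 = 295 + 713/15 = 5138/15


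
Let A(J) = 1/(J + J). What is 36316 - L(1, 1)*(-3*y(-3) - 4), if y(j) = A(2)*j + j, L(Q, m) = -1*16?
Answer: 36432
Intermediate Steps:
A(J) = 1/(2*J)
L(Q, m) = -16
y(j) = 5*j/4 (y(j) = ((½)/2)*j + j = ((½)*(½))*j + j = j/4 + j = 5*j/4)
36316 - L(1, 1)*(-3*y(-3) - 4) = 36316 - (-16)*(-15*(-3)/4 - 4) = 36316 - (-16)*(-3*(-15/4) - 4) = 36316 - (-16)*(45/4 - 4) = 36316 - (-16)*29/4 = 36316 - 1*(-116) = 36316 + 116 = 36432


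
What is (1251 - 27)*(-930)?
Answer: -1138320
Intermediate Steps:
(1251 - 27)*(-930) = 1224*(-930) = -1138320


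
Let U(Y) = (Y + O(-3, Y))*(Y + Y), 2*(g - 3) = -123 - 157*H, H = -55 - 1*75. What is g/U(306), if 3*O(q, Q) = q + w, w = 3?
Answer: 20293/374544 ≈ 0.054181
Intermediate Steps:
H = -130 (H = -55 - 75 = -130)
g = 20293/2 (g = 3 + (-123 - 157*(-130))/2 = 3 + (-123 + 20410)/2 = 3 + (½)*20287 = 3 + 20287/2 = 20293/2 ≈ 10147.)
O(q, Q) = 1 + q/3 (O(q, Q) = (q + 3)/3 = (3 + q)/3 = 1 + q/3)
U(Y) = 2*Y² (U(Y) = (Y + (1 + (⅓)*(-3)))*(Y + Y) = (Y + (1 - 1))*(2*Y) = (Y + 0)*(2*Y) = Y*(2*Y) = 2*Y²)
g/U(306) = 20293/(2*((2*306²))) = 20293/(2*((2*93636))) = (20293/2)/187272 = (20293/2)*(1/187272) = 20293/374544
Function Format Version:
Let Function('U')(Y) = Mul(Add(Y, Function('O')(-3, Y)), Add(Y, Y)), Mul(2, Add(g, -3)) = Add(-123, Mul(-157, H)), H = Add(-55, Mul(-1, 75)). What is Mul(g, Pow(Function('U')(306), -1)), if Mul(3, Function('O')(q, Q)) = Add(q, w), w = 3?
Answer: Rational(20293, 374544) ≈ 0.054181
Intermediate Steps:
H = -130 (H = Add(-55, -75) = -130)
g = Rational(20293, 2) (g = Add(3, Mul(Rational(1, 2), Add(-123, Mul(-157, -130)))) = Add(3, Mul(Rational(1, 2), Add(-123, 20410))) = Add(3, Mul(Rational(1, 2), 20287)) = Add(3, Rational(20287, 2)) = Rational(20293, 2) ≈ 10147.)
Function('O')(q, Q) = Add(1, Mul(Rational(1, 3), q)) (Function('O')(q, Q) = Mul(Rational(1, 3), Add(q, 3)) = Mul(Rational(1, 3), Add(3, q)) = Add(1, Mul(Rational(1, 3), q)))
Function('U')(Y) = Mul(2, Pow(Y, 2)) (Function('U')(Y) = Mul(Add(Y, Add(1, Mul(Rational(1, 3), -3))), Add(Y, Y)) = Mul(Add(Y, Add(1, -1)), Mul(2, Y)) = Mul(Add(Y, 0), Mul(2, Y)) = Mul(Y, Mul(2, Y)) = Mul(2, Pow(Y, 2)))
Mul(g, Pow(Function('U')(306), -1)) = Mul(Rational(20293, 2), Pow(Mul(2, Pow(306, 2)), -1)) = Mul(Rational(20293, 2), Pow(Mul(2, 93636), -1)) = Mul(Rational(20293, 2), Pow(187272, -1)) = Mul(Rational(20293, 2), Rational(1, 187272)) = Rational(20293, 374544)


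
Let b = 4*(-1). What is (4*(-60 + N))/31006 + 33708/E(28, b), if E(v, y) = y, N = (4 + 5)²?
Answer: -130643739/15503 ≈ -8427.0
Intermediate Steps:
b = -4
N = 81 (N = 9² = 81)
(4*(-60 + N))/31006 + 33708/E(28, b) = (4*(-60 + 81))/31006 + 33708/(-4) = (4*21)*(1/31006) + 33708*(-¼) = 84*(1/31006) - 8427 = 42/15503 - 8427 = -130643739/15503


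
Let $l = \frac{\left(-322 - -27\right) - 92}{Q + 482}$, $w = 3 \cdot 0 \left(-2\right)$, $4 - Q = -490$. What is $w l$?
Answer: $0$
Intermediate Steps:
$Q = 494$ ($Q = 4 - -490 = 4 + 490 = 494$)
$w = 0$ ($w = 0 \left(-2\right) = 0$)
$l = - \frac{387}{976}$ ($l = \frac{\left(-322 - -27\right) - 92}{494 + 482} = \frac{\left(-322 + 27\right) - 92}{976} = \left(-295 - 92\right) \frac{1}{976} = \left(-387\right) \frac{1}{976} = - \frac{387}{976} \approx -0.39652$)
$w l = 0 \left(- \frac{387}{976}\right) = 0$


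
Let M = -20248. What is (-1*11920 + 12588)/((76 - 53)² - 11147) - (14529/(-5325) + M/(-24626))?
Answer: 213882516481/116031247675 ≈ 1.8433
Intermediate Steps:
(-1*11920 + 12588)/((76 - 53)² - 11147) - (14529/(-5325) + M/(-24626)) = (-1*11920 + 12588)/((76 - 53)² - 11147) - (14529/(-5325) - 20248/(-24626)) = (-11920 + 12588)/(23² - 11147) - (14529*(-1/5325) - 20248*(-1/24626)) = 668/(529 - 11147) - (-4843/1775 + 10124/12313) = 668/(-10618) - 1*(-41661759/21855575) = 668*(-1/10618) + 41661759/21855575 = -334/5309 + 41661759/21855575 = 213882516481/116031247675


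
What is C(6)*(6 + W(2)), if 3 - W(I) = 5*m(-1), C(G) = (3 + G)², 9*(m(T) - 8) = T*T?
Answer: -2556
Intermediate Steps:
m(T) = 8 + T²/9 (m(T) = 8 + (T*T)/9 = 8 + T²/9)
W(I) = -338/9 (W(I) = 3 - 5*(8 + (⅑)*(-1)²) = 3 - 5*(8 + (⅑)*1) = 3 - 5*(8 + ⅑) = 3 - 5*73/9 = 3 - 1*365/9 = 3 - 365/9 = -338/9)
C(6)*(6 + W(2)) = (3 + 6)²*(6 - 338/9) = 9²*(-284/9) = 81*(-284/9) = -2556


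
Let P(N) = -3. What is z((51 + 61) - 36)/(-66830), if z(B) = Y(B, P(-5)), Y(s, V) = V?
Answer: 3/66830 ≈ 4.4890e-5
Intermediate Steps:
z(B) = -3
z((51 + 61) - 36)/(-66830) = -3/(-66830) = -3*(-1/66830) = 3/66830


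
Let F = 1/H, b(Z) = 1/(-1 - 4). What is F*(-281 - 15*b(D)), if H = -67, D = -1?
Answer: 278/67 ≈ 4.1493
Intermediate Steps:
b(Z) = -⅕ (b(Z) = 1/(-5) = -⅕)
F = -1/67 (F = 1/(-67) = -1/67 ≈ -0.014925)
F*(-281 - 15*b(D)) = -(-281 - 15*(-⅕))/67 = -(-281 + 3)/67 = -1/67*(-278) = 278/67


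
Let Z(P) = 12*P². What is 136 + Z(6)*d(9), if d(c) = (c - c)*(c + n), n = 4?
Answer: 136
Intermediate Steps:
d(c) = 0 (d(c) = (c - c)*(c + 4) = 0*(4 + c) = 0)
136 + Z(6)*d(9) = 136 + (12*6²)*0 = 136 + (12*36)*0 = 136 + 432*0 = 136 + 0 = 136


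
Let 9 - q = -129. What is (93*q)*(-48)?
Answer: -616032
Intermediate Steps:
q = 138 (q = 9 - 1*(-129) = 9 + 129 = 138)
(93*q)*(-48) = (93*138)*(-48) = 12834*(-48) = -616032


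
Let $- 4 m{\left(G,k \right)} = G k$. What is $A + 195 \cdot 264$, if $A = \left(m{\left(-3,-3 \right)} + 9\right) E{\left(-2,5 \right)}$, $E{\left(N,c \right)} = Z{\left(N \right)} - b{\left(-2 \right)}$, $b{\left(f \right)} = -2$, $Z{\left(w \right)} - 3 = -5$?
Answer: $51480$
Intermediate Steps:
$Z{\left(w \right)} = -2$ ($Z{\left(w \right)} = 3 - 5 = -2$)
$m{\left(G,k \right)} = - \frac{G k}{4}$
$E{\left(N,c \right)} = 0$ ($E{\left(N,c \right)} = -2 - -2 = -2 + 2 = 0$)
$A = 0$ ($A = \left(\left(- \frac{1}{4}\right) \left(-3\right) \left(-3\right) + 9\right) 0 = \left(- \frac{9}{4} + 9\right) 0 = \frac{27}{4} \cdot 0 = 0$)
$A + 195 \cdot 264 = 0 + 195 \cdot 264 = 0 + 51480 = 51480$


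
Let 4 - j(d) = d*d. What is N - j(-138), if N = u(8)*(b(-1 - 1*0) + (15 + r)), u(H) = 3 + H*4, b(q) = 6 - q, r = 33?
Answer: 20965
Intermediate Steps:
j(d) = 4 - d² (j(d) = 4 - d*d = 4 - d²)
u(H) = 3 + 4*H
N = 1925 (N = (3 + 4*8)*((6 - (-1 - 1*0)) + (15 + 33)) = (3 + 32)*((6 - (-1 + 0)) + 48) = 35*((6 - 1*(-1)) + 48) = 35*((6 + 1) + 48) = 35*(7 + 48) = 35*55 = 1925)
N - j(-138) = 1925 - (4 - 1*(-138)²) = 1925 - (4 - 1*19044) = 1925 - (4 - 19044) = 1925 - 1*(-19040) = 1925 + 19040 = 20965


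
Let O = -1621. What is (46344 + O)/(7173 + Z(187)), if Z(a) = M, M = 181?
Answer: 44723/7354 ≈ 6.0815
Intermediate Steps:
Z(a) = 181
(46344 + O)/(7173 + Z(187)) = (46344 - 1621)/(7173 + 181) = 44723/7354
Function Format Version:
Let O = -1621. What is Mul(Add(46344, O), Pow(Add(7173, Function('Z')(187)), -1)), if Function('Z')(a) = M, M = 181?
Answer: Rational(44723, 7354) ≈ 6.0815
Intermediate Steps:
Function('Z')(a) = 181
Mul(Add(46344, O), Pow(Add(7173, Function('Z')(187)), -1)) = Mul(Add(46344, -1621), Pow(Add(7173, 181), -1)) = Mul(44723, Pow(7354, -1)) = Mul(44723, Rational(1, 7354)) = Rational(44723, 7354)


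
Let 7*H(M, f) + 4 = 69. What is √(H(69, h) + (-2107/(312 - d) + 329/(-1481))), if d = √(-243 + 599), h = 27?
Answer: √(154942590250 - 3896416216*√89)/(20734*√(156 - √89)) ≈ 1.3696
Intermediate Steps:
H(M, f) = 65/7 (H(M, f) = -4/7 + (⅐)*69 = -4/7 + 69/7 = 65/7)
d = 2*√89 (d = √356 = 2*√89 ≈ 18.868)
√(H(69, h) + (-2107/(312 - d) + 329/(-1481))) = √(65/7 + (-2107/(312 - 2*√89) + 329/(-1481))) = √(65/7 + (-2107/(312 - 2*√89) + 329*(-1/1481))) = √(65/7 + (-2107/(312 - 2*√89) - 329/1481)) = √(65/7 + (-329/1481 - 2107/(312 - 2*√89))) = √(93962/10367 - 2107/(312 - 2*√89))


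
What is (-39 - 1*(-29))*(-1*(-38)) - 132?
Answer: -512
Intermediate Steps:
(-39 - 1*(-29))*(-1*(-38)) - 132 = (-39 + 29)*38 - 132 = -10*38 - 132 = -380 - 132 = -512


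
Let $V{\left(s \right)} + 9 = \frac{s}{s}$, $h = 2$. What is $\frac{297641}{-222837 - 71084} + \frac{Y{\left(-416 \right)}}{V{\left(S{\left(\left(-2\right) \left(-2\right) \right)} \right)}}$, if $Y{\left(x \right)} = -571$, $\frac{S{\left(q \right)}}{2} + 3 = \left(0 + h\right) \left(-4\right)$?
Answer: $\frac{165447763}{2351368} \approx 70.362$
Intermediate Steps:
$S{\left(q \right)} = -22$ ($S{\left(q \right)} = -6 + 2 \left(0 + 2\right) \left(-4\right) = -6 + 2 \cdot 2 \left(-4\right) = -6 + 2 \left(-8\right) = -6 - 16 = -22$)
$V{\left(s \right)} = -8$ ($V{\left(s \right)} = -9 + \frac{s}{s} = -9 + 1 = -8$)
$\frac{297641}{-222837 - 71084} + \frac{Y{\left(-416 \right)}}{V{\left(S{\left(\left(-2\right) \left(-2\right) \right)} \right)}} = \frac{297641}{-222837 - 71084} - \frac{571}{-8} = \frac{297641}{-222837 - 71084} - - \frac{571}{8} = \frac{297641}{-293921} + \frac{571}{8} = 297641 \left(- \frac{1}{293921}\right) + \frac{571}{8} = - \frac{297641}{293921} + \frac{571}{8} = \frac{165447763}{2351368}$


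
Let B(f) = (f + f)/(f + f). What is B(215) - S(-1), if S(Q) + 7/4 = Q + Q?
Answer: 19/4 ≈ 4.7500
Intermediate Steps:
S(Q) = -7/4 + 2*Q (S(Q) = -7/4 + (Q + Q) = -7/4 + 2*Q)
B(f) = 1 (B(f) = (2*f)/((2*f)) = (2*f)*(1/(2*f)) = 1)
B(215) - S(-1) = 1 - (-7/4 + 2*(-1)) = 1 - (-7/4 - 2) = 1 - 1*(-15/4) = 1 + 15/4 = 19/4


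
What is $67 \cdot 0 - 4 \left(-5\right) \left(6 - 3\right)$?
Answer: $60$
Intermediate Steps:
$67 \cdot 0 - 4 \left(-5\right) \left(6 - 3\right) = 0 - \left(-20\right) 3 = 0 - -60 = 0 + 60 = 60$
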